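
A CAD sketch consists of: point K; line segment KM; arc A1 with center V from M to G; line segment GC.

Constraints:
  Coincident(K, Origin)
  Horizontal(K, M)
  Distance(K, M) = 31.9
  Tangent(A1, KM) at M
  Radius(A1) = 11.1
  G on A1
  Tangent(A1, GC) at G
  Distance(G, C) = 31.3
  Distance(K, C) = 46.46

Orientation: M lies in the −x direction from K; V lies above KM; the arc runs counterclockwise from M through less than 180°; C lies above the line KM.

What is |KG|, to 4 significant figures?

23.42

K is at the origin; KM is horizontal with |KM| = 31.9 and M on the −x side, so M = (-31.90, 0.000). Since A1 is tangent to KM there, VM ⟂ KM, so V = M + (0, 11.1) = (-31.90, 11.10). Since VG ⟂ GC (tangency), |VC| = √(11.1² + 31.3²) = 33.21 regardless of where G sits on A1. So C lies on both circle(K, 46.46) and circle(V, 33.21); the above-KM intersection is C = (-19.80, 42.03). G is the foot of the tangent from C: G = (-20.81, 10.74).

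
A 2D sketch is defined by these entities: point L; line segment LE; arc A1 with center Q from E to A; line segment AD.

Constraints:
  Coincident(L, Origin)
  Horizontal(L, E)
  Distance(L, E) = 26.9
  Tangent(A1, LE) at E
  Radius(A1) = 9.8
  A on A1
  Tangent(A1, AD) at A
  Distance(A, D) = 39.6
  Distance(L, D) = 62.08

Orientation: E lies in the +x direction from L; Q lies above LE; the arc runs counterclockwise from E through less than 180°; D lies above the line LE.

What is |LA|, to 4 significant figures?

37.89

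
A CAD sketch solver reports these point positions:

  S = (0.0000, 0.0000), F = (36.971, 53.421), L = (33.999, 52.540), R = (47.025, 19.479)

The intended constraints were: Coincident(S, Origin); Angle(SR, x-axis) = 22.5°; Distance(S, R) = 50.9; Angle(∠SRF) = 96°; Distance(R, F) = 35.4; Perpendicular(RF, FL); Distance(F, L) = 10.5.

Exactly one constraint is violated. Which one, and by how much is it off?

Distance(F, L) = 10.5 — off by 7.40.

S = (0.00, 0.00) ✓; SR at 22.50° ✓; |SR| = 50.90 ✓; ∠SRF = 96.00° ✓; |RF| = 35.40 ✓; ∠(RF, FL) = 90.01° ✓; |FL| = 3.100 ✗.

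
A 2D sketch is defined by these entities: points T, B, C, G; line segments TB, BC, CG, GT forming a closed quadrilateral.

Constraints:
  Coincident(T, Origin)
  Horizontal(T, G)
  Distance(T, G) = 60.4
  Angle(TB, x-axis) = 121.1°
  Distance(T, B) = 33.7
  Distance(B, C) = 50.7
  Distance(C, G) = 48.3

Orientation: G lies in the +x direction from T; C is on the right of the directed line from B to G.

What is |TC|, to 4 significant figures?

17.62

Checks: T = (0.00, 0.00) ✓; |BC| = 50.70 ✓; |CG| = 48.30 ✓.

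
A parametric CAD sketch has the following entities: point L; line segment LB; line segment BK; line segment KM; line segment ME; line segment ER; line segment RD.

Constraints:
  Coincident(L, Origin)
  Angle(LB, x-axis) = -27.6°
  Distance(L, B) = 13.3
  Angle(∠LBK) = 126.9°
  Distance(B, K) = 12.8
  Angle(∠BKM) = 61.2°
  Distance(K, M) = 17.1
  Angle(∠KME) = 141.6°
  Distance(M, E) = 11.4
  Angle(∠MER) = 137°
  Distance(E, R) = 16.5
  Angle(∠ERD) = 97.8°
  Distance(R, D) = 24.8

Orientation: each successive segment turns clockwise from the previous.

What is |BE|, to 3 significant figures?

20.3

L is at the origin; LB runs at -27.6° with length 13.3, so B = (11.8, -6.16). ∠LBK = 126.9° gives BK at -80.7° from the x-axis; with |BK| = 12.8, K = (13.9, -18.8). ∠BKM = 61.2° gives KM at 160° from the x-axis; with |KM| = 17.1, M = (-2.26, -13.1). ∠KME = 141.6° gives ME at 122° from the x-axis; with |ME| = 11.4, E = (-8.32, -3.43). Then |BE| = |E − B| = 20.3.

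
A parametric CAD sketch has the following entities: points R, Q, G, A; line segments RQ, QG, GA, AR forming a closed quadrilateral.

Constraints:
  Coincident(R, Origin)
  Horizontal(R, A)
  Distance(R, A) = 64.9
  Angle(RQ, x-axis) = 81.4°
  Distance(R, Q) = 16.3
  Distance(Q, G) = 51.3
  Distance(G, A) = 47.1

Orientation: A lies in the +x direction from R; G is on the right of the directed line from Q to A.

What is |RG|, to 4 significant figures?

39.71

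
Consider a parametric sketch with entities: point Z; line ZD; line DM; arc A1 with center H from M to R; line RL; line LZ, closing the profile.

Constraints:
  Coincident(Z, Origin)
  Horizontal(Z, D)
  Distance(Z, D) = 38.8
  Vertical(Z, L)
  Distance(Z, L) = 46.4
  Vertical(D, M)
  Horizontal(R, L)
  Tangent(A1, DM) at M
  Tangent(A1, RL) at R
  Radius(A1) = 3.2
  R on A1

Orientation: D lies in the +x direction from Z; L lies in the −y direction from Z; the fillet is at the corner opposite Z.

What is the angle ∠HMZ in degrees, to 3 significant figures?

48.1°

The virtual corner opposite Z is at (38.8, -46.4). The tangent condition forces HM to be normal to DM and the tangent condition forces HR to be normal to RL, with radius 3.2, so the center H sits 3.2 in from both sides at H = (35.6, -43.2). That places the tangent points at M = (38.8, -43.2) on DM and R = (35.6, -46.4) on RL. Then cos ∠HMZ = MH·MZ / (|MH||MZ|), giving 48.1°.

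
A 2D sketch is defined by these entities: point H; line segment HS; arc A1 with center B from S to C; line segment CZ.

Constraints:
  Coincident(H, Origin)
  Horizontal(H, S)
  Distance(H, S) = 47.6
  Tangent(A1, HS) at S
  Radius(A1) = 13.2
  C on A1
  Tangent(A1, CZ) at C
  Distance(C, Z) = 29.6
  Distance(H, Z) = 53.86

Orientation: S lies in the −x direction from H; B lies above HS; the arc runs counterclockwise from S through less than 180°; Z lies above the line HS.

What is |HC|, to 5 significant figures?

36.685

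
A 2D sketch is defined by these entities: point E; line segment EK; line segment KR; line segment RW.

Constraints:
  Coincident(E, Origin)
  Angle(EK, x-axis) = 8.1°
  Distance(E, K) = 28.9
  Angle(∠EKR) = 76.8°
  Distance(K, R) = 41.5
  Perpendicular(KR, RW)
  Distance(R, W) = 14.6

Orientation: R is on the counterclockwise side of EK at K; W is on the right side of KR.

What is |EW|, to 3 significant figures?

55.2

E is at the origin; EK runs at 8.1° with length 28.9, so K = 28.9·(cos 8.1°, sin 8.1°) = (28.6, 4.07). ∠EKR = 76.8°, so KR runs at 8.1° + (180° − 76.8°) = 111° from the x-axis; with |KR| = 41.5, R = K + 41.5·(cos 111°, sin 111°) = (13.5, 42.7). The perpendicularity gives RW at right angles to KR; with |RW| = 14.6 on the right of KR, W = R + 14.6·(0.932, 0.363) = (27.1, 48.0). Then |EW| = |W − E| = 55.2.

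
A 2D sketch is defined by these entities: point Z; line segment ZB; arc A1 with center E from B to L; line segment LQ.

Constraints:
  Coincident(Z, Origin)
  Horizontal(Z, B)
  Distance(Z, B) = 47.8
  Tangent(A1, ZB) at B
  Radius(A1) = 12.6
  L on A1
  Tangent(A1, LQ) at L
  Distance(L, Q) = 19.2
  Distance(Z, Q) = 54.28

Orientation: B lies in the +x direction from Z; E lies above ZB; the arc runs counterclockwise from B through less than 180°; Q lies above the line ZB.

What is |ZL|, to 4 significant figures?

60.30

Checks: |EL| = 12.60 ✓; ∠(EL, LQ) = 90.00° ✓; |LQ| = 19.20 ✓; |ZQ| = 54.28 ✓.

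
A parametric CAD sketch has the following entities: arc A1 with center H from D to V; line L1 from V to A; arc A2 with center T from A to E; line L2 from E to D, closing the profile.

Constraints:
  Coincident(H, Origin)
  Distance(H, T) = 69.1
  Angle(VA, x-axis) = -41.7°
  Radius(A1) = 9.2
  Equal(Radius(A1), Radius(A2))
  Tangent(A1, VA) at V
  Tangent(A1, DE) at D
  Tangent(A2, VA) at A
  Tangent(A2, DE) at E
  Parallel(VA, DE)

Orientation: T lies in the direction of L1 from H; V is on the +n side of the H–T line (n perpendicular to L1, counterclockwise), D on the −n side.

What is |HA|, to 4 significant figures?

69.71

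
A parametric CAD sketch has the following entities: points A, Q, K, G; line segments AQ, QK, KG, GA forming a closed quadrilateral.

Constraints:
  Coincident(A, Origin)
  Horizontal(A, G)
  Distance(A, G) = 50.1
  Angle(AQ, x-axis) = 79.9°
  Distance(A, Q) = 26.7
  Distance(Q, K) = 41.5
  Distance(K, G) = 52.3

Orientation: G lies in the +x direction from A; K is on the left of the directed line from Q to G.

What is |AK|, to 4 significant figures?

63.58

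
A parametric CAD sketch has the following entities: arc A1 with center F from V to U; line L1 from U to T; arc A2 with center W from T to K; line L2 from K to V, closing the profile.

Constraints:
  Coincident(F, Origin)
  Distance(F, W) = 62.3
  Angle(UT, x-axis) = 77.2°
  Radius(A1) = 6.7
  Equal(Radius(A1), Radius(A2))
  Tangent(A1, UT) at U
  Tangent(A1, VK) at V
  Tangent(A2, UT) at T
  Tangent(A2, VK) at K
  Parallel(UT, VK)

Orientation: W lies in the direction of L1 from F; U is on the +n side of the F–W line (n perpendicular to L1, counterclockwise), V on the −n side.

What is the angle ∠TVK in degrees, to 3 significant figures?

12.1°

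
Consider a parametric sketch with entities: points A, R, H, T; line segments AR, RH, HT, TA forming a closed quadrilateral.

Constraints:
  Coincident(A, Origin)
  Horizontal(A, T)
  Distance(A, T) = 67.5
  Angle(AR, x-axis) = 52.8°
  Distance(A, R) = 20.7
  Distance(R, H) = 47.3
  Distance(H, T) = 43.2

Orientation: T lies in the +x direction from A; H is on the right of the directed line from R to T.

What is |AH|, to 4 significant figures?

42.14

Checks: A.y = 0.00, T.y = 0.00 ✓; |RH| = 47.30 ✓; |HT| = 43.20 ✓.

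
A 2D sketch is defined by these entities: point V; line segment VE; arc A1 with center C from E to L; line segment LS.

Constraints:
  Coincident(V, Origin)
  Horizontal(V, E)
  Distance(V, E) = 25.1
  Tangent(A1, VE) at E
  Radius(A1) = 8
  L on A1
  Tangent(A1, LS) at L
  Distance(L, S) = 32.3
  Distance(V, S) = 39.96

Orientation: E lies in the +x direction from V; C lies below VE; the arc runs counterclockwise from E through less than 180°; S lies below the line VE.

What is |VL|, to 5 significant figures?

18.435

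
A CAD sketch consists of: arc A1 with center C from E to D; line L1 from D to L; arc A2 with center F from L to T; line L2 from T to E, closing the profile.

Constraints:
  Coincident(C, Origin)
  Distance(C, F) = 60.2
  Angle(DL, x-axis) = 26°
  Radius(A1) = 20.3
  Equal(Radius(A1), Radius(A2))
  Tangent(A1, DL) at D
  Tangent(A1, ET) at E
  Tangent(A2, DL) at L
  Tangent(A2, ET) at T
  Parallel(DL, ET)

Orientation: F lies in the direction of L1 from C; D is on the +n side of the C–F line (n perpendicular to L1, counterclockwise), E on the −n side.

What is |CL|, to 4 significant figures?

63.53

The slot axis is L1's direction at 26.0°, so u = (cos 26.0°, sin 26.0°) = (0.8988, 0.4384) and n = (−sin 26.0°, cos 26.0°) = (-0.4384, 0.8988). C is at the origin and F lies 60.2 along u from C, so F = 60.2·u = (54.11, 26.39). Tangency of A1 to both parallel lines with radius 20.3 puts D and E at C ± 20.3·n: D = (-8.899, 18.25), E = (8.899, -18.25). Equal radii place L and T the same way about F: L = F + 20.3·n = (45.21, 44.64), T = F − 20.3·n = (63.01, 8.144). Then |CL| = |L − C| = 63.53.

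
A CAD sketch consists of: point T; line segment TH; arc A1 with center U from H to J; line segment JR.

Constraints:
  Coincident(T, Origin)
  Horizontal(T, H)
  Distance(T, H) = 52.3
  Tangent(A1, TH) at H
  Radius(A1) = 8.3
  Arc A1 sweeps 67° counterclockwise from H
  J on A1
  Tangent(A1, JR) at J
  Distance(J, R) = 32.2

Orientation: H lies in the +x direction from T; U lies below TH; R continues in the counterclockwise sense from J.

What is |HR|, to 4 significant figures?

40.16

T is at the origin; T and H share the same y with |TH| = 52.3 and H on the +x side, so H = (52.30, 0.000). Tangency of A1 to TH means the radius UH is perpendicular to TH, so U = H + (0, -8.3) = (52.30, -8.300). On A1, H sits at bearing 90° from U; a 67° counterclockwise sweep puts J at bearing 157°, so J = U + 8.3·(cos 157°, sin 157°) = (44.66, -5.057). The tangent condition forces UJ to be normal to JR, so JR runs along (−sin 157°, cos 157°); with |JR| = 32.2, R = (32.08, -34.70). Then |HR| = |R − H| = 40.16.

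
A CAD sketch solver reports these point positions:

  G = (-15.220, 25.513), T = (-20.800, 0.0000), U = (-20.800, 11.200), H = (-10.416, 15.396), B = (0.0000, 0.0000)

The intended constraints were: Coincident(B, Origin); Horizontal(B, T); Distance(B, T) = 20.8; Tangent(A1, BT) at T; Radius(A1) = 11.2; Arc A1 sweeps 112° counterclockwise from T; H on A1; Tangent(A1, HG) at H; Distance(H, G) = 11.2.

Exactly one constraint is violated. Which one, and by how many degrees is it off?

Tangent(A1, HG) at H — off by 3.40°.

B = (0.00, 0.00) ✓; B.y = 0.00, T.y = 0.00 ✓; |BT| = 20.80 ✓; ∠(UT, TB) = 90.00° ✓; |UT| = 11.20 ✓; bearing(U→H) − bearing(U→T) = 112.0° ✓; |UH| = 11.20 ✓; ∠(UH, HG) = 86.60° ✗; |HG| = 11.20 ✓.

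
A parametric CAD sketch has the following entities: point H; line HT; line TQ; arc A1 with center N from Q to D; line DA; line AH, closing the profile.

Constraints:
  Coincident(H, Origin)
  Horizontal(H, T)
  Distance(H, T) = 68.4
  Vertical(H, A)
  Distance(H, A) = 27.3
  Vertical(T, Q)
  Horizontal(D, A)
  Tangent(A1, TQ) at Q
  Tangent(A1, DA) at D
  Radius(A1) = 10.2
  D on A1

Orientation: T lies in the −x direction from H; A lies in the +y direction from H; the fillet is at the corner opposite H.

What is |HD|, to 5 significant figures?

64.285

H is at the origin; H and T share the same y with |HT| = 68.4 and T on the −x side, so T = (-68.400, 0.0000). HA is vertical with |HA| = 27.3 and A on the +y side, so A = (0.0000, 27.300). The virtual corner opposite H is at (-68.400, 27.300). The tangent condition forces NQ to be normal to TQ and since A1 is tangent to DA there, ND ⟂ DA, with radius 10.2, so the center N sits 10.2 in from both sides at N = (-58.200, 17.100). That places the tangent points at Q = (-68.400, 17.100) on TQ and D = (-58.200, 27.300) on DA. Then |HD| = |D − H| = 64.285.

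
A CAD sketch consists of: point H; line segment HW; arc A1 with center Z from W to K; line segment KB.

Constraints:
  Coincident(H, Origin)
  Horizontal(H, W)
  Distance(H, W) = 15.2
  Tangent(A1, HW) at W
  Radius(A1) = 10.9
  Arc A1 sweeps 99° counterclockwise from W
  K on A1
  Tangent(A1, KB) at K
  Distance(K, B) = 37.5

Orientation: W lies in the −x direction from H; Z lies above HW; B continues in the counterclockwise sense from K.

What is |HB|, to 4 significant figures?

50.70

H is at the origin; H and W share the same y with |HW| = 15.2 and W on the −x side, so W = (-15.20, 0.000). The tangent condition forces ZW to be normal to HW, so Z = W + (0, 10.9) = (-15.20, 10.90). On A1, W sits at bearing -90° from Z; a 99° counterclockwise sweep puts K at bearing 9°, so K = Z + 10.9·(cos 9°, sin 9°) = (-4.434, 12.61). Tangency of A1 to KB means the radius ZK is perpendicular to KB, so KB runs along (−sin 9°, cos 9°); with |KB| = 37.5, B = (-10.30, 49.64). Then |HB| = |B − H| = 50.70.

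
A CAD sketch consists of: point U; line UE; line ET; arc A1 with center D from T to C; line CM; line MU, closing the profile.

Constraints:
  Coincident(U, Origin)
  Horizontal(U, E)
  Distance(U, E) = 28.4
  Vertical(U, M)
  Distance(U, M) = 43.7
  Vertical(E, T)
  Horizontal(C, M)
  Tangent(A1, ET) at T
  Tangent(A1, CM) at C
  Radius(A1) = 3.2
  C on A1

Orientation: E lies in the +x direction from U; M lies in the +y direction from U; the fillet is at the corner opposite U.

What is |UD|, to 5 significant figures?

47.700

U is at the origin; U and E share the same y with |UE| = 28.4 and E on the +x side, so E = (28.400, 0.0000). U and M share the same x with |UM| = 43.7 and M on the +y side, so M = (0.0000, 43.700). The virtual corner opposite U is at (28.400, 43.700). The tangent condition forces DT to be normal to ET and tangency of A1 to CM means the radius DC is perpendicular to CM, with radius 3.2, so the center D sits 3.2 in from both sides at D = (25.200, 40.500). Then |UD| = |D − U| = 47.700.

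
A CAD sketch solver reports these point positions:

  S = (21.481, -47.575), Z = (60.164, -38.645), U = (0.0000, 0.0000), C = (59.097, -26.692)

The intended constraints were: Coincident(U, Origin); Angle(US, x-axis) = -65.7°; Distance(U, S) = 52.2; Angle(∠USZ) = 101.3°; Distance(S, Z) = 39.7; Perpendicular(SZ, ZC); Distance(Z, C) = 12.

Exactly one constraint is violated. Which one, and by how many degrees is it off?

Perpendicular(SZ, ZC) — off by 7.90°.

U = (0.00, 0.00) ✓; US at -65.70° ✓; |US| = 52.20 ✓; ∠USZ = 101.3° ✓; |SZ| = 39.70 ✓; ∠(SZ, ZC) = 82.10° ✗; |ZC| = 12.00 ✓.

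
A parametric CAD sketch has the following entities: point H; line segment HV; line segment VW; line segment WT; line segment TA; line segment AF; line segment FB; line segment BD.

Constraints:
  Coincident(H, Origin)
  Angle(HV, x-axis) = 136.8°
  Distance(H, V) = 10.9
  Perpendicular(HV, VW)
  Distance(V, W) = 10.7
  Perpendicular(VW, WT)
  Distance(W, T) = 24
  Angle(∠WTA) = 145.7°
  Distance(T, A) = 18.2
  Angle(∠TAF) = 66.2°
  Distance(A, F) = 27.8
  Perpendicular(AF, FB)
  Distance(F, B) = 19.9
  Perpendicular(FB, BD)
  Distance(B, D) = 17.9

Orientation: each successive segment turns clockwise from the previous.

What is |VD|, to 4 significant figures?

23.48

H is at the origin; HV runs at 136.8° with length 10.9, so V = (-7.946, 7.462). HV ⟂ VW, so VW runs at 46.80°; with |VW| = 10.7, W = (-0.6211, 15.26). VW ⟂ WT, so WT runs at -43.20°; with |WT| = 24.0, T = (16.87, -1.168). ∠WTA = 145.7° gives TA at -77.50° from the x-axis; with |TA| = 18.2, A = (20.81, -18.94). ∠TAF = 66.2° gives AF at 168.7° from the x-axis; with |AF| = 27.8, F = (-6.448, -13.49). AF ⟂ FB, so FB runs at 78.70°; with |FB| = 19.9, B = (-2.548, 6.025). FB is perpendicular to BD, so BD runs at -11.30°; with |BD| = 17.9, D = (15.00, 2.518). Then |VD| = |D − V| = 23.48.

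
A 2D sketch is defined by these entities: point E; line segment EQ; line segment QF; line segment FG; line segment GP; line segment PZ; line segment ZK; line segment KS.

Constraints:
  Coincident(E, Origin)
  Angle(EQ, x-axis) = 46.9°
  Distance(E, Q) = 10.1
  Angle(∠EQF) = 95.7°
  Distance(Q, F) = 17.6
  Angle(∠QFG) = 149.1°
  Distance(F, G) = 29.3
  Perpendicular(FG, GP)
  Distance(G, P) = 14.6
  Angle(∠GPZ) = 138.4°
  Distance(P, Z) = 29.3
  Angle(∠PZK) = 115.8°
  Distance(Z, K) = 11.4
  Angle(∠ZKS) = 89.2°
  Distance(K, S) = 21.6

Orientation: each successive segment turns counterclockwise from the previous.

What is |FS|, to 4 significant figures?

13.67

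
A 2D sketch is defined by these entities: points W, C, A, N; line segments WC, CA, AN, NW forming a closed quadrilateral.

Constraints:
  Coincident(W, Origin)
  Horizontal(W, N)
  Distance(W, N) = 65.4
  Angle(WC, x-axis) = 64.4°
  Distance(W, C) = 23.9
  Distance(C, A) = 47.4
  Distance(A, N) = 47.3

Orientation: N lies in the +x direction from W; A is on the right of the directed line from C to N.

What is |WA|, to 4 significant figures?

34.05

Checks: WC at 64.40° ✓; |CA| = 47.40 ✓; |AN| = 47.30 ✓.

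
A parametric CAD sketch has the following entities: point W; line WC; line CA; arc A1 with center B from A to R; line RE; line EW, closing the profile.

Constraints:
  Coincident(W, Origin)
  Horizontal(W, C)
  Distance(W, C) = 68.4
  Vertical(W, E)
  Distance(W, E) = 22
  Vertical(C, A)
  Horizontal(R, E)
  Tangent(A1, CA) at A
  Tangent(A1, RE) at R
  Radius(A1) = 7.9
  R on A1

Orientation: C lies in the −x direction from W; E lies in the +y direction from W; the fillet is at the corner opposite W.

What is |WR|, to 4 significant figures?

64.38

W is at the origin; W and C share the same y with |WC| = 68.4 and C on the −x side, so C = (-68.40, 0.000). WE is vertical with |WE| = 22.0 and E on the +y side, so E = (0.000, 22.00). The virtual corner opposite W is at (-68.40, 22.00). The tangent condition forces BA to be normal to CA and A1 meets RE tangentially, so BR is at right angles to RE, with radius 7.9, so the center B sits 7.9 in from both sides at B = (-60.50, 14.10). That places the tangent points at A = (-68.40, 14.10) on CA and R = (-60.50, 22.00) on RE. Then |WR| = |R − W| = 64.38.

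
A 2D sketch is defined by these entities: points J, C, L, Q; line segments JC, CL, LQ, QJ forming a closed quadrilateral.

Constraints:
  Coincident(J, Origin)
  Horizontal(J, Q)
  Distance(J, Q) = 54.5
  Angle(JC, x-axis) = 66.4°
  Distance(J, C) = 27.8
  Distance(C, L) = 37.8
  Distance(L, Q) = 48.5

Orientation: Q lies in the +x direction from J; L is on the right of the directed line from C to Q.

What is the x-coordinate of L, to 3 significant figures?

7.55

J is at the origin; JQ is horizontal with |JQ| = 54.5 and Q in +x, so Q = (54.5, 0). JC runs at 66.4° with |JC| = 27.8, so C = (11.1, 25.5). L is determined by |CL| = 37.8 and |LQ| = 48.5 together: it lies at the intersection of circle(C, 37.8) and circle(Q, 48.5). With |CQ| = 50.3, the foot of the radical line on CQ is 16.0 from C and the perpendicular offset is √(37.8² − 16.0²) = 34.3. Taking the right-of-CQ solution: L = (7.55, -12.2).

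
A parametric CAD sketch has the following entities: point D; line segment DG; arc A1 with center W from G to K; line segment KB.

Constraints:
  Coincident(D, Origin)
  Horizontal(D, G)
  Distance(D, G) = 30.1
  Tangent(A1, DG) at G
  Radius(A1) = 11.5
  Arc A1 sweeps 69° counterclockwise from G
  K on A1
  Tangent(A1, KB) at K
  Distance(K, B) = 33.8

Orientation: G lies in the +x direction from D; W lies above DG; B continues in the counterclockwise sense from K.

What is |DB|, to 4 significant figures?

65.72

On A1, G sits at bearing -90° from W; a 69° counterclockwise sweep puts K at bearing -21°, so K = W + 11.5·(cos -21°, sin -21°) = (40.84, 7.379). Since A1 is tangent to KB there, WK ⟂ KB, so KB runs along (−sin -21°, cos -21°); with |KB| = 33.8, B = (52.95, 38.93). Then |DB| = |B − D| = 65.72.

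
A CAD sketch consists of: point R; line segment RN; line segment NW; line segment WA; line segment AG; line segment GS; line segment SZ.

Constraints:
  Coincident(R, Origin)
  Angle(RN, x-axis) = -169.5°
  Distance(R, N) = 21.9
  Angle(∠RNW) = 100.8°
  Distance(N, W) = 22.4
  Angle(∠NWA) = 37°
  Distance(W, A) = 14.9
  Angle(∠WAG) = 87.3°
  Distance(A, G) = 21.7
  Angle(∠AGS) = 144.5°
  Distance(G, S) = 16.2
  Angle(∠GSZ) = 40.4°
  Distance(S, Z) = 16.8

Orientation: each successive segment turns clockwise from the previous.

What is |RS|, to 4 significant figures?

46.75

R is at the origin; RN runs at -169.5° with length 21.9, so N = (-21.53, -3.991). ∠RNW = 100.8° gives NW at 111.3° from the x-axis; with |NW| = 22.4, W = (-29.67, 16.88). ∠NWA = 37.0° gives WA at -31.70° from the x-axis; with |WA| = 14.9, A = (-16.99, 9.049). ∠WAG = 87.3° gives AG at -124.4° from the x-axis; with |AG| = 21.7, G = (-29.25, -8.856). ∠AGS = 144.5° gives GS at -159.9° from the x-axis; with |GS| = 16.2, S = (-44.47, -14.42). Then |RS| = |S − R| = 46.75.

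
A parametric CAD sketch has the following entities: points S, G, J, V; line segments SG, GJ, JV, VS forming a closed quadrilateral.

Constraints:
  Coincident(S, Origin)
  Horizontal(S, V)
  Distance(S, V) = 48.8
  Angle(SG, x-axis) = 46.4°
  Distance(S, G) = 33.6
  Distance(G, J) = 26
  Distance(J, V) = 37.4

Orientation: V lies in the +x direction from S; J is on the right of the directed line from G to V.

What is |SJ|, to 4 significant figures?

11.47

S is at the origin; S and V share the same y with |SV| = 48.8 and V in +x, so V = (48.8, 0). SG runs at 46.4° with |SG| = 33.6, so G = (23.17, 24.33). J is determined by |GJ| = 26.0 and |JV| = 37.4 together: it lies at the intersection of circle(G, 26.0) and circle(V, 37.4). With |GV| = 35.34, the foot of the radical line on GV is 7.444 from G and the perpendicular offset is √(26.0² − 7.444²) = 24.91. Taking the right-of-GV solution: J = (11.42, 1.141).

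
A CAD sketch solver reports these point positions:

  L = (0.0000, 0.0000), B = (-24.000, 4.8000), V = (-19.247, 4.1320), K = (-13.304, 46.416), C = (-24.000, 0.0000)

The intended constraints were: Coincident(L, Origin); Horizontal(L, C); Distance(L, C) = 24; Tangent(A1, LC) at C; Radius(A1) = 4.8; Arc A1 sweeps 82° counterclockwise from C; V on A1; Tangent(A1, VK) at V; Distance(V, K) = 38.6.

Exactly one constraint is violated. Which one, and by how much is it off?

Distance(V, K) = 38.6 — off by 4.10.

L = (0.00, 0.00) ✓; L.y = 0.00, C.y = 0.00 ✓; |LC| = 24.00 ✓; ∠(BC, CL) = 90.00° ✓; |BC| = 4.800 ✓; bearing(B→V) − bearing(B→C) = 82.00° ✓; |BV| = 4.800 ✓; ∠(BV, VK) = 90.00° ✓; |VK| = 42.70 ✗.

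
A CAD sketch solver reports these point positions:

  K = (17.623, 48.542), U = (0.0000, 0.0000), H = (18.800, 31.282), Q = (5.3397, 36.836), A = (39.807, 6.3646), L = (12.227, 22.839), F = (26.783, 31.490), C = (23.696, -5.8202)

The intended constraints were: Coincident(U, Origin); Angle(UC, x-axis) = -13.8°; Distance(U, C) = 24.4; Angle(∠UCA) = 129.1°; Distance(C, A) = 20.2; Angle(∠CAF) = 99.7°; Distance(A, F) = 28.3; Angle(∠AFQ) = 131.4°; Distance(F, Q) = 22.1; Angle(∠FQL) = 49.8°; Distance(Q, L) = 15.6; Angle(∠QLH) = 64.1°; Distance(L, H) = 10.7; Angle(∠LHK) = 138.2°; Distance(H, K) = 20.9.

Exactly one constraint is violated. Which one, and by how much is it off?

Distance(H, K) = 20.9 — off by 3.60.

U = (0.00, 0.00) ✓; UC at -13.80° ✓; |UC| = 24.40 ✓; ∠UCA = 129.1° ✓; |CA| = 20.20 ✓; ∠CAF = 99.70° ✓; |AF| = 28.30 ✓; ∠AFQ = 131.4° ✓; |FQ| = 22.10 ✓; ∠FQL = 49.80° ✓; |QL| = 15.60 ✓; ∠QLH = 64.10° ✓; |LH| = 10.70 ✓; ∠LHK = 138.2° ✓; |HK| = 17.30 ✗.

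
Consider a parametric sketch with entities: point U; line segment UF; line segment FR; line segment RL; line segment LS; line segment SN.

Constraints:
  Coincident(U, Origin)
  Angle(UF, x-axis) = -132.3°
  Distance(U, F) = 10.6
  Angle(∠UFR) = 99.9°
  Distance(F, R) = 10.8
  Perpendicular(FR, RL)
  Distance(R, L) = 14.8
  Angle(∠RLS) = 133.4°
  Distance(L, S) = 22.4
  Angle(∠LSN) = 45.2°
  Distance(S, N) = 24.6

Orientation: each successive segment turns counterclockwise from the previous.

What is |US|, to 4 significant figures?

20.08

U is at the origin; UF runs at -132.3° with length 10.6, so F = (-7.134, -7.840). ∠UFR = 99.9° gives FR at -52.20° from the x-axis; with |FR| = 10.8, R = (-0.5145, -16.37). FR is perpendicular to RL, so RL runs at 37.80°; with |RL| = 14.8, L = (11.18, -7.303). ∠RLS = 133.4° gives LS at 84.40° from the x-axis; with |LS| = 22.4, S = (13.37, 14.99). Then |US| = |S − U| = 20.08.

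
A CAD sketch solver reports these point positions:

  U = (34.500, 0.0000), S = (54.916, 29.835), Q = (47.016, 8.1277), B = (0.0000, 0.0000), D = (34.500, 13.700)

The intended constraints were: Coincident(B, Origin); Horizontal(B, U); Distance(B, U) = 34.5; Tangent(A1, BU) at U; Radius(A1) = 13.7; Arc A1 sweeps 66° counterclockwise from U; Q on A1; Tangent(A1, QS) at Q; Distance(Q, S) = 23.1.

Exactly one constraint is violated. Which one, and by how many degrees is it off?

Tangent(A1, QS) at Q — off by 4.00°.

B = (0.00, 0.00) ✓; B.y = 0.00, U.y = 0.00 ✓; |BU| = 34.50 ✓; ∠(DU, UB) = 90.00° ✓; |DU| = 13.70 ✓; bearing(D→Q) − bearing(D→U) = 66.00° ✓; |DQ| = 13.70 ✓; ∠(DQ, QS) = 86.00° ✗; |QS| = 23.10 ✓.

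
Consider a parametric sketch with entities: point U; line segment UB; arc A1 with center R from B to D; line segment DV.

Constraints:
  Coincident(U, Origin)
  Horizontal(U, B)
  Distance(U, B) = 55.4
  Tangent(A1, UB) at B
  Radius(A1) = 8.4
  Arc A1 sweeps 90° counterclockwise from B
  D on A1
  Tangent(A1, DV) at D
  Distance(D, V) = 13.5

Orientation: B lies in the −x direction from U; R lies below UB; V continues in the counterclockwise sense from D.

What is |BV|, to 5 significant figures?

23.456

U is at the origin; UB is horizontal with |UB| = 55.4 and B on the −x side, so B = (-55.400, 0.0000). Tangency of A1 to UB means the radius RB is perpendicular to UB, so R = B + (0, -8.4) = (-55.400, -8.4000). On A1, B sits at bearing 90° from R; a 90° counterclockwise sweep puts D at bearing 180°, so D = R + 8.4·(cos 180°, sin 180°) = (-63.800, -8.4000). The tangent condition forces RD to be normal to DV, so DV runs along (−sin 180°, cos 180°); with |DV| = 13.5, V = (-63.800, -21.900). Then |BV| = |V − B| = 23.456.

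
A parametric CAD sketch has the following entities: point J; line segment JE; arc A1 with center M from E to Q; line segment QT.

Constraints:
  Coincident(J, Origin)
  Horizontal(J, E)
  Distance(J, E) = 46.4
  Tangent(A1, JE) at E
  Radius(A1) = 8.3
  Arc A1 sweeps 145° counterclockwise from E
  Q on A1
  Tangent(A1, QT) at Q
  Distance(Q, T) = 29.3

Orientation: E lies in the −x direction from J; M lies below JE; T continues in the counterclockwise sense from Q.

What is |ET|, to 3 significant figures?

37.3

J is at the origin; JE is horizontal with |JE| = 46.4 and E on the −x side, so E = (-46.4, 0.00). A1 meets JE tangentially, so ME is at right angles to JE, so M = E + (0, -8.3) = (-46.4, -8.30). On A1, E sits at bearing 90° from M; a 145° counterclockwise sweep puts Q at bearing 235°, so Q = M + 8.3·(cos 235°, sin 235°) = (-51.2, -15.1). Since A1 is tangent to QT there, MQ ⟂ QT, so QT runs along (−sin 235°, cos 235°); with |QT| = 29.3, T = (-27.2, -31.9). Then |ET| = |T − E| = 37.3.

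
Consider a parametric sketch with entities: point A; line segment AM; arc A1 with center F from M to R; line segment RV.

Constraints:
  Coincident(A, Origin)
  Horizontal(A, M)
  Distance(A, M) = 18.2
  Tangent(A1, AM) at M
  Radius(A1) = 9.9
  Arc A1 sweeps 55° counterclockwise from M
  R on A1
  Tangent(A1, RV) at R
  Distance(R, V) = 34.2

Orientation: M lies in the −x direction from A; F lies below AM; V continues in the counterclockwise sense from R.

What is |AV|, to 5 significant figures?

56.110

A is at the origin; AM is horizontal with |AM| = 18.2 and M on the −x side, so M = (-18.200, 0.0000). Since A1 is tangent to AM there, FM ⟂ AM, so F = M + (0, -9.9) = (-18.200, -9.9000). On A1, M sits at bearing 90° from F; a 55° counterclockwise sweep puts R at bearing 145°, so R = F + 9.9·(cos 145°, sin 145°) = (-26.310, -4.2216). The tangent condition forces FR to be normal to RV, so RV runs along (−sin 145°, cos 145°); with |RV| = 34.2, V = (-45.926, -32.237). Then |AV| = |V − A| = 56.110.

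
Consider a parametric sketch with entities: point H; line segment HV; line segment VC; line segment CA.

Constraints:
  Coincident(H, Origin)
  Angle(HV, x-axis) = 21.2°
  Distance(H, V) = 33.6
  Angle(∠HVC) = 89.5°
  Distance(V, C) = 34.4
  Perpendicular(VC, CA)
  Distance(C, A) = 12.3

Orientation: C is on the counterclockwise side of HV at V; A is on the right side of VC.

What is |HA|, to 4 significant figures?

57.18

H is at the origin; HV runs at 21.2° with length 33.6, so V = 33.6·(cos 21.2°, sin 21.2°) = (31.33, 12.15). ∠HVC = 89.5°, so VC runs at 21.2° + (180° − 89.5°) = 111.7° from the x-axis; with |VC| = 34.4, C = V + 34.4·(cos 111.7°, sin 111.7°) = (18.61, 44.11). The perpendicularity gives CA at right angles to VC; with |CA| = 12.3 on the right of VC, A = C + 12.3·(0.9291, 0.3697) = (30.04, 48.66). Then |HA| = |A − H| = 57.18.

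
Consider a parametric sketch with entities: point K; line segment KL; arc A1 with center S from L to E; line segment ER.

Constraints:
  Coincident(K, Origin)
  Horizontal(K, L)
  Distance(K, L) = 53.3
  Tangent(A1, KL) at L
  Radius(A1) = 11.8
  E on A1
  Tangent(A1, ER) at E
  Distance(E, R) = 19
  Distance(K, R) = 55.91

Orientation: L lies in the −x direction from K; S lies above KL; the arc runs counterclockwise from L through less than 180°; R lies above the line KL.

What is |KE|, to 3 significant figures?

44.0

K is at the origin; K and L share the same y with |KL| = 53.3 and L on the −x side, so L = (-53.3, 0.00). Tangency of A1 to KL means the radius SL is perpendicular to KL, so S = L + (0, 11.8) = (-53.3, 11.8). Since SE ⟂ ER (tangency), |SR| = √(11.8² + 19.0²) = 22.4 regardless of where E sits on A1. So R lies on both circle(K, 55.91) and circle(S, 22.4); the above-KL intersection is R = (-45.3, 32.7). E is the foot of the tangent from R: E = (-41.7, 14.1).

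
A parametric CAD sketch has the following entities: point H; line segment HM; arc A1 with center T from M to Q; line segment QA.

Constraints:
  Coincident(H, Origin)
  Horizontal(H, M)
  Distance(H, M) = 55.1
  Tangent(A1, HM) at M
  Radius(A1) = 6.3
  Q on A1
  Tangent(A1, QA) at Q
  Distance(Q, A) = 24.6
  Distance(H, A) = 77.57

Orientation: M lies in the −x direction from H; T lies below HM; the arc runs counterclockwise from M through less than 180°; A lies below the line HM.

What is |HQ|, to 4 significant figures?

60.40

H is at the origin; HM is horizontal with |HM| = 55.1 and M on the −x side, so M = (-55.10, 0.000). Tangency of A1 to HM means the radius TM is perpendicular to HM, so T = M + (0, -6.3) = (-55.10, -6.300). Since TQ ⟂ QA (tangency), |TA| = √(6.3² + 24.6²) = 25.39 regardless of where Q sits on A1. So A lies on both circle(H, 77.57) and circle(T, 25.39); the below-HM intersection is A = (-74.00, -23.26). Q is the foot of the tangent from A: Q = (-60.34, -2.801).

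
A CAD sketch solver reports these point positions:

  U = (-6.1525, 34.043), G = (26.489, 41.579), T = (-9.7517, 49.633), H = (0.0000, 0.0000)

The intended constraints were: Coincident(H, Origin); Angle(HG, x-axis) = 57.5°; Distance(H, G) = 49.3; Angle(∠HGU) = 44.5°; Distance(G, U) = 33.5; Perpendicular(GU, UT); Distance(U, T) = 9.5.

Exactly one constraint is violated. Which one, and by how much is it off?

Distance(U, T) = 9.5 — off by 6.50.

H = (0.00, 0.00) ✓; HG at 57.50° ✓; |HG| = 49.30 ✓; ∠HGU = 44.50° ✓; |GU| = 33.50 ✓; ∠(GU, UT) = 90.00° ✓; |UT| = 16.00 ✗.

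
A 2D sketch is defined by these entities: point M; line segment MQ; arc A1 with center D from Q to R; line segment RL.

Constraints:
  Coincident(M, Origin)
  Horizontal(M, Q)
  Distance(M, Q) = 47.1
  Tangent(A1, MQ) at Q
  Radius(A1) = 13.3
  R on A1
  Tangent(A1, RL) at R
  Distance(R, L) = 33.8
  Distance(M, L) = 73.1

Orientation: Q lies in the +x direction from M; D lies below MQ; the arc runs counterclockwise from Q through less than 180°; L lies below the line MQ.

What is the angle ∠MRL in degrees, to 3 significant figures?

153°

Checks: |DQ| = 13.30 ✓; |DR| = 13.30 ✓; ∠(DR, RL) = 90.00° ✓; |RL| = 33.80 ✓; |ML| = 73.10 ✓.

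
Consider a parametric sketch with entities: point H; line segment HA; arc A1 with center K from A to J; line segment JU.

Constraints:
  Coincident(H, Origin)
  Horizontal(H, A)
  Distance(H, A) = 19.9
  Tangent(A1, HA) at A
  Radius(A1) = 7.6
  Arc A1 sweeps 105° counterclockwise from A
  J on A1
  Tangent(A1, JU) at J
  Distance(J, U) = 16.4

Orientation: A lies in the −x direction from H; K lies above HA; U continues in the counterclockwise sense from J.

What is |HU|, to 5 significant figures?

30.462

On A1, A sits at bearing -90° from K; a 105° counterclockwise sweep puts J at bearing 15°, so J = K + 7.6·(cos 15°, sin 15°) = (-12.559, 9.5670). Tangency of A1 to JU means the radius KJ is perpendicular to JU, so JU runs along (−sin 15°, cos 15°); with |JU| = 16.4, U = (-16.804, 25.408). Then |HU| = |U − H| = 30.462.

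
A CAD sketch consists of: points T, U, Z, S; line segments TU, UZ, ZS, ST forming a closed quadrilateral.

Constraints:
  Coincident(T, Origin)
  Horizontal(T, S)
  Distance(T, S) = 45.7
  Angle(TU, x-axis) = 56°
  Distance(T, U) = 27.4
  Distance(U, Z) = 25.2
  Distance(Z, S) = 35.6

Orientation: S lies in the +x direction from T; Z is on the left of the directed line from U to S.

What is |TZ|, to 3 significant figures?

51.1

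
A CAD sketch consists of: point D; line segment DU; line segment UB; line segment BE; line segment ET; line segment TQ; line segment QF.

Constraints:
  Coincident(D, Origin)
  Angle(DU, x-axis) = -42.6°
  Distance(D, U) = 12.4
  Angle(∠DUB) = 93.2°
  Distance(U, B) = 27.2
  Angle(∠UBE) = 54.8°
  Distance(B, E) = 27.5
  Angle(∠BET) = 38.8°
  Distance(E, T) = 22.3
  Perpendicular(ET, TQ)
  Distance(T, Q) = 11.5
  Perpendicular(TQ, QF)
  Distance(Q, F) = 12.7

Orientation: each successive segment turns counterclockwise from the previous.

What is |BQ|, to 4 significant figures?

5.797

∠BET = 38.8° gives ET at -49.40° from the x-axis; with |ET| = 22.3, T = (16.11, -1.303). ET ⟂ TQ, so TQ runs at 40.60°; with |TQ| = 11.5, Q = (24.84, 6.180). Then |BQ| = |Q − B| = 5.797.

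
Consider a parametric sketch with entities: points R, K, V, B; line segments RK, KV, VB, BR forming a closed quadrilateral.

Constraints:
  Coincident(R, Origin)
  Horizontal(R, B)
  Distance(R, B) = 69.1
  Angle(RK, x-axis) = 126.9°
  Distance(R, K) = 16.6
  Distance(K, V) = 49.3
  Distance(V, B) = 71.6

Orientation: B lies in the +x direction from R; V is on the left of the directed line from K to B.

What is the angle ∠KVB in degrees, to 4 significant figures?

80.80°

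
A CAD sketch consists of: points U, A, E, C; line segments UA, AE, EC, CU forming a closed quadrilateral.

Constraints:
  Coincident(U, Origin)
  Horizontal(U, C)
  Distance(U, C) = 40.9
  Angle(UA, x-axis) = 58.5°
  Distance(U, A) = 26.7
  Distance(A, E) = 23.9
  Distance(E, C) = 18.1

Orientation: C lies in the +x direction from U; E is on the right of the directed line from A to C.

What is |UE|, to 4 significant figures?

22.82

Checks: |AE| = 23.90 ✓; |EC| = 18.10 ✓.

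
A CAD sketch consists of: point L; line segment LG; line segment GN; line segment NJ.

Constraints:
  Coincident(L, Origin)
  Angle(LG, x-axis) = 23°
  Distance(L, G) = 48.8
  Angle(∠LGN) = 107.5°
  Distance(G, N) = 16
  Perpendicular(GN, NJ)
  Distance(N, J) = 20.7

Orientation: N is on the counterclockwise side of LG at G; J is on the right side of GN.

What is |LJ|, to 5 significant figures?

73.908

L is at the origin; LG runs at 23.0° with length 48.8, so G = 48.8·(cos 23.0°, sin 23.0°) = (44.921, 19.068). ∠LGN = 107.5°, so GN runs at 23.0° + (180° − 107.5°) = 95.500° from the x-axis; with |GN| = 16.0, N = G + 16.0·(cos 95.500°, sin 95.500°) = (43.387, 34.994). GN ⟂ NJ; with |NJ| = 20.7 on the right of GN, J = N + 20.7·(0.99540, 0.095846) = (63.992, 36.978). Then |LJ| = |J − L| = 73.908.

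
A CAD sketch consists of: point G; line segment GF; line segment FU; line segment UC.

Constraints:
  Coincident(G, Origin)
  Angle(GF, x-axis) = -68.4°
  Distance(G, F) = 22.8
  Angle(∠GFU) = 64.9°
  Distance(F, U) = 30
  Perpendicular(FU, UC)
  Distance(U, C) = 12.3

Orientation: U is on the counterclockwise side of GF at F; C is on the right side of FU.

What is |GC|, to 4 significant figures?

38.71

∠GFU = 64.9°, so FU runs at -68.4° + (180° − 64.9°) = 46.70° from the x-axis; with |FU| = 30.0, U = F + 30.0·(cos 46.70°, sin 46.70°) = (28.97, 0.6343). FU is perpendicular to UC; with |UC| = 12.3 on the right of FU, C = U + 12.3·(0.7278, -0.6858) = (37.92, -7.801). Then |GC| = |C − G| = 38.71.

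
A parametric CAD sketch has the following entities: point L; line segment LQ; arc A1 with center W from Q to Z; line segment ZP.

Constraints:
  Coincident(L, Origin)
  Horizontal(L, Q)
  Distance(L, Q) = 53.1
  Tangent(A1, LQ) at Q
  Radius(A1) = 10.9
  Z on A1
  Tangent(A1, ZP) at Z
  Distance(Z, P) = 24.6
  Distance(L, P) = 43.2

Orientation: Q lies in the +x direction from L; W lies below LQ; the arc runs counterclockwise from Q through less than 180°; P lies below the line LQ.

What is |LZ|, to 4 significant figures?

43.72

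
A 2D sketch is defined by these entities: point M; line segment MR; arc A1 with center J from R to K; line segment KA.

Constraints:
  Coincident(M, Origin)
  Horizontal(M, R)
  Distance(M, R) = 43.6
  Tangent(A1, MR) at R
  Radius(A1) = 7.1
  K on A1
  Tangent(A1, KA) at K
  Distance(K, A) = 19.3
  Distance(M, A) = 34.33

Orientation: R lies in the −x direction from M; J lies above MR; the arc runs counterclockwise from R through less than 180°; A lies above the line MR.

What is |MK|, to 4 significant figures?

37.63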